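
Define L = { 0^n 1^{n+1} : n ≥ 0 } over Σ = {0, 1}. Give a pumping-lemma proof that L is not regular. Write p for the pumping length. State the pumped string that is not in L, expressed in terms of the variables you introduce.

0^{p+k} 1^{p+1}

Suppose for contradiction that L is regular, and let p be the pumping length.
Take w = 0^p 1^{p+1}. Then w ∈ L and |w| = 2p+1 ≥ p.
The pumping lemma gives a decomposition w = xyz where |xy| ≤ p and y is nonempty.
Because |xy| ≤ p and w begins with p copies of 0, we have y = 0^k with 1 ≤ k ≤ p.
Pump with i = 2: xy^2z = 0^{p+k} 1^{p+1}. For this to lie in L we would need p+1 = (p+k)+1, which forces k = 0. But k ≥ 1, so xy^2z ∉ L.
Contradiction. Therefore L is not regular.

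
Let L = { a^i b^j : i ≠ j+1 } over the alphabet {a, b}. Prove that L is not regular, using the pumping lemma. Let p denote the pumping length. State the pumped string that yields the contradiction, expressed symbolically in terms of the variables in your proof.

a^{p+p!} b^{p+p!-1}

Assume L is regular; let p be its pumping constant.
Choose w = a^p b^{p+p!-1}. Since p ≠ (p+p!-1)+1 = p+p!, w ∈ L; and |w| ≥ p.
By the pumping lemma, w = xyz with |xy| ≤ p and |y| ≥ 1.
The first p characters of w are a's, so xy (and hence y) consists only of a's. Write y = a^k, 1 ≤ k ≤ p.
Since 1 ≤ k ≤ p, k divides p!; set t = 1 + p!/k. Then xy^t z has p + (p!/k)·k = p + p! copies of a. Now the a-count is p+p! and (b-count)+1 = (p+p!-1)+1 = p+p!, so i ≠ j+1 fails. So xy^t z = a^{p+p!} b^{p+p!-1} ∉ L.
This contradicts the pumping lemma, so L is not regular.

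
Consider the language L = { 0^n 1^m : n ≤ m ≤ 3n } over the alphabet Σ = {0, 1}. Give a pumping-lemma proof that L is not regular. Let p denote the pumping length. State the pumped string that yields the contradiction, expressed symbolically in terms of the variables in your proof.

Suppose for contradiction that L is regular, and let p be the pumping length.
Take w = 0^p 1^p ∈ L (since p ≤ p ≤ 3p), with |w| = 2p ≥ p.
The pumping lemma gives a decomposition w = xyz where |xy| ≤ p and |y| ≥ 1.
Because |xy| ≤ p and w begins with p copies of 0, we have y = 0^k with 1 ≤ k ≤ p.
Pump with i = 2: xy^2z = 0^{p+k} 1^p. Now n = p+k > p = m, so the condition n ≤ m fails. Thus xy^2z ∉ L.
This is a contradiction; hence L is not regular.

0^{p+k} 1^p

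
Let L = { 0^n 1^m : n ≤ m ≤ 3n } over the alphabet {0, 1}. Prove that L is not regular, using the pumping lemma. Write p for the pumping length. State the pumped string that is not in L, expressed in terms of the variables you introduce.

Toward a contradiction, assume L is regular with pumping length p.
Take w = 0^p 1^p ∈ L (since p ≤ p ≤ 3p), with |w| = 2p ≥ p.
By the pumping lemma, w = xyz with |xy| ≤ p and y is nonempty.
Since the first p symbols of w are all 0's and |xy| ≤ p, y lies entirely in the leading 0-block: y = 0^k for some k with 1 ≤ k ≤ p.
Pump with i = 2: xy^2z = 0^{p+k} 1^p. Now n = p+k > p = m, so the condition n ≤ m fails. Thus xy^2z ∉ L.
This is a contradiction; hence L is not regular.

0^{p+k} 1^p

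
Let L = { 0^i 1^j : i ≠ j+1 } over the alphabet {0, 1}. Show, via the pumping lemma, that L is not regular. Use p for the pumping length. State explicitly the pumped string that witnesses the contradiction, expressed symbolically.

0^{p+p!} 1^{p+p!-1}

Suppose for contradiction that L is regular, and let p be the pumping length.
Choose w = 0^p 1^{p+p!-1}. Since p ≠ (p+p!-1)+1 = p+p!, w ∈ L; and |w| ≥ p.
Write w = xyz as guaranteed by the lemma, with |xy| ≤ p and |y| > 0.
Since the first p symbols of w are all 0's and |xy| ≤ p, y lies entirely in the leading 0-block: y = 0^k for some k with 1 ≤ k ≤ p.
Since 1 ≤ k ≤ p, k divides p!; set t = 1 + p!/k. Then xy^t z has p + (p!/k)·k = p + p! copies of 0. Now the 0-count is p+p! and (1-count)+1 = (p+p!-1)+1 = p+p!, so i ≠ j+1 fails. So xy^t z = 0^{p+p!} 1^{p+p!-1} ∉ L.
This is a contradiction; hence L is not regular.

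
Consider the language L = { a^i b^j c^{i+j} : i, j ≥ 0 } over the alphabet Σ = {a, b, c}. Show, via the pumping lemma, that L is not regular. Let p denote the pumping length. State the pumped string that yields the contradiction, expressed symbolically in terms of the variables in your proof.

a^{p+k} b^p c^{2p}

Assume L is regular; let p be its pumping constant.
Take w = a^p b^p c^{2p} ∈ L (with i=j=p, i+j=2p), |w| = 4p ≥ p.
By the pumping lemma, w = xyz with |xy| ≤ p and y is nonempty.
Since the first p symbols of w are all a's and |xy| ≤ p, y lies entirely in the leading a-block: y = a^k for some k with 1 ≤ k ≤ p.
Consider xy^2z = a^{p+k} b^p c^{2p}. Now the a- and b-counts sum to 2p+k, but the c-count is 2p ≠ 2p+k. So xy^2z ∉ L.
This is a contradiction; hence L is not regular.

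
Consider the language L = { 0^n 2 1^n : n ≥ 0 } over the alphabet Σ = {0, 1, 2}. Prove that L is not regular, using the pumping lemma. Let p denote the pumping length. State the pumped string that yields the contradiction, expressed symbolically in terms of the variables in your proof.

Assume L is regular; let p be its pumping constant.
Take w = 0^p 2 1^p ∈ L with |w| = 2p+1 ≥ p.
Write w = xyz as guaranteed by the lemma, with |xy| ≤ p and |y| ≥ 1.
Since the first p symbols of w are all 0's and |xy| ≤ p, y lies entirely in the leading 0-block: y = 0^k for some k with 1 ≤ k ≤ p.
Pump with i = 2: xy^2z = 0^{p+k} 2 1^p, which would require p+k = p. But k ≥ 1, so xy^2z ∉ L.
Contradiction. Therefore L is not regular.

0^{p+k} 2 1^p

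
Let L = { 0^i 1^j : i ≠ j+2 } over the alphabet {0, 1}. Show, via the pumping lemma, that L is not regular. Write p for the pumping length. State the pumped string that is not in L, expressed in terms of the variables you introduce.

0^{p+p!} 1^{p+p!-2}

Suppose for contradiction that L is regular, and let p be the pumping length.
Choose w = 0^p 1^{p+p!-2}. Since p ≠ (p+p!-2)+2 = p+p!, w ∈ L; and |w| ≥ p.
The pumping lemma gives a decomposition w = xyz where |xy| ≤ p and |y| ≥ 1.
Because |xy| ≤ p and w begins with p copies of 0, we have y = 0^k with 1 ≤ k ≤ p.
Since 1 ≤ k ≤ p, k divides p!; set t = 1 + p!/k. Then xy^t z has p + (p!/k)·k = p + p! copies of 0. Now the 0-count is p+p! and (1-count)+2 = (p+p!-2)+2 = p+p!, so i ≠ j+2 fails. So xy^t z = 0^{p+p!} 1^{p+p!-2} ∉ L.
This is a contradiction; hence L is not regular.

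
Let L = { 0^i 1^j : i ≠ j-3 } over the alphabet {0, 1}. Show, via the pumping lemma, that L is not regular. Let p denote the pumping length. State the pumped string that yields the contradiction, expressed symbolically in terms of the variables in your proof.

Suppose for contradiction that L is regular, and let p be the pumping length.
Choose w = 0^p 1^{p+p!+3}. Since p ≠ (p+p!+3)-3 = p+p!, w ∈ L; and |w| ≥ p.
By the pumping lemma, w = xyz with |xy| ≤ p and y is nonempty.
Because |xy| ≤ p and w begins with p copies of 0, we have y = 0^k with 1 ≤ k ≤ p.
Since 1 ≤ k ≤ p, k divides p!; set t = 1 + p!/k. Then xy^t z has p + (p!/k)·k = p + p! copies of 0. Now the 0-count is p+p! and (1-count)-3 = (p+p!+3)-3 = p+p!, so i ≠ j-3 fails. So xy^t z = 0^{p+p!} 1^{p+p!+3} ∉ L.
This is a contradiction; hence L is not regular.

0^{p+p!} 1^{p+p!+3}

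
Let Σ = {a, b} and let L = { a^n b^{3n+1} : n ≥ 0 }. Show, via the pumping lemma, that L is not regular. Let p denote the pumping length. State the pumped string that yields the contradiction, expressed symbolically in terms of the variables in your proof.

Toward a contradiction, assume L is regular with pumping length p.
Let w = a^p b^{3p+1} ∈ L; note |w| = 4p+1 ≥ p.
Write w = xyz as guaranteed by the lemma, with |xy| ≤ p and |y| > 0.
Because |xy| ≤ p and w begins with p copies of a, we have y = a^k with 1 ≤ k ≤ p.
Pump with i = 2: xy^2z = a^{p+k} b^{3p+1}. For this to lie in L we would need 3p+1 = 3(p+k)+1, which forces k = 0. But k ≥ 1, so xy^2z ∉ L.
This is a contradiction; hence L is not regular.

a^{p+k} b^{3p+1}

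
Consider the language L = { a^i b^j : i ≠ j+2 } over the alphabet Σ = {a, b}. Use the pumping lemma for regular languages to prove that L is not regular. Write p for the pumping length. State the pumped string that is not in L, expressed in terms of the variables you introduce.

a^{p+p!} b^{p+p!-2}

Suppose for contradiction that L is regular, and let p be the pumping length.
Choose w = a^p b^{p+p!-2}. Since p ≠ (p+p!-2)+2 = p+p!, w ∈ L; and |w| ≥ p.
By the pumping lemma, w = xyz with |xy| ≤ p and y is nonempty.
The first p characters of w are a's, so xy (and hence y) consists only of a's. Write y = a^k, 1 ≤ k ≤ p.
Since 1 ≤ k ≤ p, k divides p!; set t = 1 + p!/k. Then xy^t z has p + (p!/k)·k = p + p! copies of a. Now the a-count is p+p! and (b-count)+2 = (p+p!-2)+2 = p+p!, so i ≠ j+2 fails. So xy^t z = a^{p+p!} b^{p+p!-2} ∉ L.
This is a contradiction; hence L is not regular.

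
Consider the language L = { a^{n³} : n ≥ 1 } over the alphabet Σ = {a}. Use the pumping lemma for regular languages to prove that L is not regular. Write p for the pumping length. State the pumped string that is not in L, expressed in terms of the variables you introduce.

Assume L is regular; let p be its pumping constant.
Take w = a^{p³} ∈ L with |w| = p³ ≥ p.
By the pumping lemma, w = xyz with |xy| ≤ p and |y| ≥ 1.
Then y = a^k for some k with 1 ≤ k ≤ p.
Pump with i = 2: xy^2z = a^{p³+k}. Since 1 ≤ k ≤ p, p³ < p³+k ≤ p³+p < p³+3p²+3p+1 = (p+1)³, so p³+k is not a perfect cube. So xy^2z ∉ L.
Contradiction. Therefore L is not regular.

a^{p³+k}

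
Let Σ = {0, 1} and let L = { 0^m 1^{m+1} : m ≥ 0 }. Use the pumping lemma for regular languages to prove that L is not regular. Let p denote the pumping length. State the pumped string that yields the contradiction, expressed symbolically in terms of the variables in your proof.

0^{p+k} 1^{p+1}

Toward a contradiction, assume L is regular with pumping length p.
Let w = 0^p 1^{p+1} ∈ L; note |w| = 2p+1 ≥ p.
The pumping lemma gives a decomposition w = xyz where |xy| ≤ p and |y| ≥ 1.
Because |xy| ≤ p and w begins with p copies of 0, we have y = 0^k with 1 ≤ k ≤ p.
Pump with i = 2: xy^2z = 0^{p+k} 1^{p+1}. For this to lie in L we would need p+1 = (p+k)+1, which forces k = 0. But k ≥ 1, so xy^2z ∉ L.
This is a contradiction; hence L is not regular.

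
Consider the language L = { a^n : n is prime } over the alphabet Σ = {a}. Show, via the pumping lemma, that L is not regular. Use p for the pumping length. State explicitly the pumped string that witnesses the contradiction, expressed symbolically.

a^{q(1+k)}

Suppose for contradiction that L is regular, and let p be the pumping length.
Let q be a prime with q ≥ p+2 (infinitely many primes exist), and take w = a^q ∈ L with |w| = q ≥ p.
Write w = xyz as guaranteed by the lemma, with |xy| ≤ p and |y| ≥ 1.
Then y = a^k for some k with 1 ≤ k ≤ p.
Since 1 ≤ k ≤ p, |xz| = q-k. Pump with i = q+1: |xy^{q+1}z| = (q-k)+(q+1)k = q+qk = q(1+k), which is composite (both factors ≥ 2). So xy^{q+1}z = a^{q(1+k)} ∉ L.
Contradiction. Therefore L is not regular.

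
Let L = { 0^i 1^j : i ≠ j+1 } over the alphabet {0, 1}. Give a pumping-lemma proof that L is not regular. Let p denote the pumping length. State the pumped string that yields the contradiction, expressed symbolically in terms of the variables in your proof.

0^{p+p!} 1^{p+p!-1}

Toward a contradiction, assume L is regular with pumping length p.
Choose w = 0^p 1^{p+p!-1}. Since p ≠ (p+p!-1)+1 = p+p!, w ∈ L; and |w| ≥ p.
By the pumping lemma, w = xyz with |xy| ≤ p and |y| > 0.
The first p characters of w are 0's, so xy (and hence y) consists only of 0's. Write y = 0^k, 1 ≤ k ≤ p.
Since 1 ≤ k ≤ p, k divides p!; set t = 1 + p!/k. Then xy^t z has p + (p!/k)·k = p + p! copies of 0. Now the 0-count is p+p! and (1-count)+1 = (p+p!-1)+1 = p+p!, so i ≠ j+1 fails. So xy^t z = 0^{p+p!} 1^{p+p!-1} ∉ L.
Contradiction. Therefore L is not regular.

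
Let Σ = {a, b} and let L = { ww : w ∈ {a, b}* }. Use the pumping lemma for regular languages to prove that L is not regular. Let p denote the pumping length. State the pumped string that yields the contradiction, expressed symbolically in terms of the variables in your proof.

Toward a contradiction, assume L is regular with pumping length p.
Take w = a^p b^p a^p b^p = uu where u = a^pb^p; then w ∈ L and |w| = 4p ≥ p.
The pumping lemma gives a decomposition w = xyz where |xy| ≤ p and |y| ≥ 1.
The first p characters of w are a's, so xy (and hence y) consists only of a's. Write y = a^k, 1 ≤ k ≤ p.
Pump with i = 2: xy^2z = a^{p+k} b^p a^p b^p, of length 4p+k. Suppose this equals vv. The string starts with a and ends with b, so v does too; thus the boundary between the two copies of v is a b→a transition. There is exactly one such transition, at position 2p+k, so |v| = 2p+k and |vv| = 4p+2k ≠ 4p+k since k ≥ 1. So xy^2z ∉ L.
This is a contradiction; hence L is not regular.

a^{p+k} b^p a^p b^p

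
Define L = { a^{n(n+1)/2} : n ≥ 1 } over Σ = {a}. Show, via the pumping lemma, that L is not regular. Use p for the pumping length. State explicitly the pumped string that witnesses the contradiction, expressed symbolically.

a^{p(p+1)/2+k}

Toward a contradiction, assume L is regular with pumping length p.
Take w = a^{p(p+1)/2} ∈ L with |w| = p(p+1)/2 ≥ p.
Write w = xyz as guaranteed by the lemma, with |xy| ≤ p and |y| ≥ 1.
Then y = a^k for some k with 1 ≤ k ≤ p.
Pump with i = 2: xy^2z = a^{p(p+1)/2+k}. Since 1 ≤ k ≤ p, p(p+1)/2 < p(p+1)/2+k ≤ p(p+1)/2+p < (p+1)(p+2)/2, so p(p+1)/2+k is strictly between consecutive triangular numbers. So xy^2z ∉ L.
This is a contradiction; hence L is not regular.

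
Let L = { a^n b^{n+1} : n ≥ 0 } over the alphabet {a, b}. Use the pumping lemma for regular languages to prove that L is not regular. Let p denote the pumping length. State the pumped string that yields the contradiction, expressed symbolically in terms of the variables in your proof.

a^{p+k} b^{p+1}

Toward a contradiction, assume L is regular with pumping length p.
Choose w = a^p b^{p+1}, which is in L with |w| = 2p+1 ≥ p.
By the pumping lemma, w = xyz with |xy| ≤ p and |y| ≥ 1.
The first p characters of w are a's, so xy (and hence y) consists only of a's. Write y = a^k, 1 ≤ k ≤ p.
Pump with i = 2: xy^2z = a^{p+k} b^{p+1}. For this to lie in L we would need p+1 = (p+k)+1, which forces k = 0. But k ≥ 1, so xy^2z ∉ L.
This is a contradiction; hence L is not regular.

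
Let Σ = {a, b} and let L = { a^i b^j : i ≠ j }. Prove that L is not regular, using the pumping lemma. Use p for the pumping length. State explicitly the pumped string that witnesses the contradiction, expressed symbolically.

a^{p+p!} b^{p+p!}

Toward a contradiction, assume L is regular with pumping length p.
Choose w = a^p b^{p+p!}. Since p ≠ p+p!, w ∈ L; and |w| ≥ p.
By the pumping lemma, w = xyz with |xy| ≤ p and |y| ≥ 1.
Since the first p symbols of w are all a's and |xy| ≤ p, y lies entirely in the leading a-block: y = a^k for some k with 1 ≤ k ≤ p.
Since 1 ≤ k ≤ p, k divides p!; set t = 1 + p!/k. Then xy^t z has p + (p!/k)·k = p + p! copies of a. Now the a-count equals the b-count, so i ≠ j fails. So xy^t z = a^{p+p!} b^{p+p!} ∉ L.
Contradiction. Therefore L is not regular.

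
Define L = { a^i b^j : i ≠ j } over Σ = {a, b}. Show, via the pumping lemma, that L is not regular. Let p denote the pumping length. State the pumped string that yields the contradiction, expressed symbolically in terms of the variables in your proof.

Toward a contradiction, assume L is regular with pumping length p.
Choose w = a^p b^{p+p!}. Since p ≠ p+p!, w ∈ L; and |w| ≥ p.
The pumping lemma gives a decomposition w = xyz where |xy| ≤ p and y is nonempty.
Because |xy| ≤ p and w begins with p copies of a, we have y = a^k with 1 ≤ k ≤ p.
Since 1 ≤ k ≤ p, k divides p!; set t = 1 + p!/k. Then xy^t z has p + (p!/k)·k = p + p! copies of a. Now the a-count equals the b-count, so i ≠ j fails. So xy^t z = a^{p+p!} b^{p+p!} ∉ L.
Contradiction. Therefore L is not regular.

a^{p+p!} b^{p+p!}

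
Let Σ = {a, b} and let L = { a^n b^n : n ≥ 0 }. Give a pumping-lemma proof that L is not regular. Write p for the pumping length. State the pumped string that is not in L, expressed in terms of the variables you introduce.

Toward a contradiction, assume L is regular with pumping length p.
Let w = a^p b^p ∈ L; note |w| = 2p ≥ p.
The pumping lemma gives a decomposition w = xyz where |xy| ≤ p and |y| > 0.
The first p characters of w are a's, so xy (and hence y) consists only of a's. Write y = a^k, 1 ≤ k ≤ p.
Pump with i = 2: xy^2z = a^{p+k} b^p. For this to lie in L we would need p = p+k, which forces k = 0. But k ≥ 1, so xy^2z ∉ L.
This contradicts the pumping lemma, so L is not regular.

a^{p+k} b^p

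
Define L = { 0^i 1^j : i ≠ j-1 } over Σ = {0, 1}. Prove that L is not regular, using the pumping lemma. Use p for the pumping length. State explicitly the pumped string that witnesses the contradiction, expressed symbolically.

Toward a contradiction, assume L is regular with pumping length p.
Choose w = 0^p 1^{p+p!+1}. Since p ≠ (p+p!+1)-1 = p+p!, w ∈ L; and |w| ≥ p.
By the pumping lemma, w = xyz with |xy| ≤ p and |y| ≥ 1.
Because |xy| ≤ p and w begins with p copies of 0, we have y = 0^k with 1 ≤ k ≤ p.
Since 1 ≤ k ≤ p, k divides p!; set t = 1 + p!/k. Then xy^t z has p + (p!/k)·k = p + p! copies of 0. Now the 0-count is p+p! and (1-count)-1 = (p+p!+1)-1 = p+p!, so i ≠ j-1 fails. So xy^t z = 0^{p+p!} 1^{p+p!+1} ∉ L.
Contradiction. Therefore L is not regular.

0^{p+p!} 1^{p+p!+1}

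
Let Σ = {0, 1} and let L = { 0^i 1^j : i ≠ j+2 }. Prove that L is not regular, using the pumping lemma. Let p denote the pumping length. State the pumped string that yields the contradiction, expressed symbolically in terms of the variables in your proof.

0^{p+p!} 1^{p+p!-2}

Toward a contradiction, assume L is regular with pumping length p.
Choose w = 0^p 1^{p+p!-2}. Since p ≠ (p+p!-2)+2 = p+p!, w ∈ L; and |w| ≥ p.
Write w = xyz as guaranteed by the lemma, with |xy| ≤ p and |y| ≥ 1.
The first p characters of w are 0's, so xy (and hence y) consists only of 0's. Write y = 0^k, 1 ≤ k ≤ p.
Since 1 ≤ k ≤ p, k divides p!; set t = 1 + p!/k. Then xy^t z has p + (p!/k)·k = p + p! copies of 0. Now the 0-count is p+p! and (1-count)+2 = (p+p!-2)+2 = p+p!, so i ≠ j+2 fails. So xy^t z = 0^{p+p!} 1^{p+p!-2} ∉ L.
Contradiction. Therefore L is not regular.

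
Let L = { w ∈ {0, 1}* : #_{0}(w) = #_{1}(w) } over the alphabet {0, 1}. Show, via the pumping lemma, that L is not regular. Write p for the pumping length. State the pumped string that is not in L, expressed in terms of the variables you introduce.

Suppose for contradiction that L is regular, and let p be the pumping length.
Choose w = 0^p 1^p ∈ L with |w| = 2p ≥ p.
Write w = xyz as guaranteed by the lemma, with |xy| ≤ p and |y| > 0.
Because |xy| ≤ p and w begins with p copies of 0, we have y = 0^k with 1 ≤ k ≤ p.
Pump with i = 2: xy^2z = 0^{p+k} 1^p has p+k occurrences of 0 but only p of 1. Since k ≥ 1 the counts differ, so xy^2z ∉ L.
This is a contradiction; hence L is not regular.

0^{p+k} 1^p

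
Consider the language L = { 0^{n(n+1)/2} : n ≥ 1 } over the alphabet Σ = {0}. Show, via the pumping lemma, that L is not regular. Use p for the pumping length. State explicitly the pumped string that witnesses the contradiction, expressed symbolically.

0^{p(p+1)/2+k}

Assume L is regular; let p be its pumping constant.
Take w = 0^{p(p+1)/2} ∈ L with |w| = p(p+1)/2 ≥ p.
Write w = xyz as guaranteed by the lemma, with |xy| ≤ p and |y| > 0.
Then y = 0^k for some k with 1 ≤ k ≤ p.
Pump with i = 2: xy^2z = 0^{p(p+1)/2+k}. Since 1 ≤ k ≤ p, p(p+1)/2 < p(p+1)/2+k ≤ p(p+1)/2+p < (p+1)(p+2)/2, so p(p+1)/2+k is strictly between consecutive triangular numbers. So xy^2z ∉ L.
Contradiction. Therefore L is not regular.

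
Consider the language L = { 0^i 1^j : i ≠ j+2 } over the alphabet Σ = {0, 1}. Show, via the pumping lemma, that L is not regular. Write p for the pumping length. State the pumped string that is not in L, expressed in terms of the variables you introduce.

Toward a contradiction, assume L is regular with pumping length p.
Choose w = 0^p 1^{p+p!-2}. Since p ≠ (p+p!-2)+2 = p+p!, w ∈ L; and |w| ≥ p.
The pumping lemma gives a decomposition w = xyz where |xy| ≤ p and |y| > 0.
Because |xy| ≤ p and w begins with p copies of 0, we have y = 0^k with 1 ≤ k ≤ p.
Since 1 ≤ k ≤ p, k divides p!; set t = 1 + p!/k. Then xy^t z has p + (p!/k)·k = p + p! copies of 0. Now the 0-count is p+p! and (1-count)+2 = (p+p!-2)+2 = p+p!, so i ≠ j+2 fails. So xy^t z = 0^{p+p!} 1^{p+p!-2} ∉ L.
This contradicts the pumping lemma, so L is not regular.

0^{p+p!} 1^{p+p!-2}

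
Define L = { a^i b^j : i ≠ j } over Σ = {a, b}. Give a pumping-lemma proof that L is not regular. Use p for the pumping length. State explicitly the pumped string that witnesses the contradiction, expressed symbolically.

Suppose for contradiction that L is regular, and let p be the pumping length.
Choose w = a^p b^{p+p!}. Since p ≠ p+p!, w ∈ L; and |w| ≥ p.
Write w = xyz as guaranteed by the lemma, with |xy| ≤ p and |y| > 0.
The first p characters of w are a's, so xy (and hence y) consists only of a's. Write y = a^k, 1 ≤ k ≤ p.
Since 1 ≤ k ≤ p, k divides p!; set t = 1 + p!/k. Then xy^t z has p + (p!/k)·k = p + p! copies of a. Now the a-count equals the b-count, so i ≠ j fails. So xy^t z = a^{p+p!} b^{p+p!} ∉ L.
This is a contradiction; hence L is not regular.

a^{p+p!} b^{p+p!}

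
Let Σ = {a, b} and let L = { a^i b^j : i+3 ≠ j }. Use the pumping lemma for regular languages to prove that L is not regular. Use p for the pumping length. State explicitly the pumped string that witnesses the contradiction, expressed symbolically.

Toward a contradiction, assume L is regular with pumping length p.
Choose w = a^p b^{p+p!+3}. Since p ≠ (p+p!+3)-3 = p+p!, w ∈ L; and |w| ≥ p.
The pumping lemma gives a decomposition w = xyz where |xy| ≤ p and |y| ≥ 1.
Because |xy| ≤ p and w begins with p copies of a, we have y = a^k with 1 ≤ k ≤ p.
Since 1 ≤ k ≤ p, k divides p!; set t = 1 + p!/k. Then xy^t z has p + (p!/k)·k = p + p! copies of a. Now the a-count is p+p! and (b-count)-3 = (p+p!+3)-3 = p+p!, so i+3 ≠ j fails. So xy^t z = a^{p+p!} b^{p+p!+3} ∉ L.
This is a contradiction; hence L is not regular.

a^{p+p!} b^{p+p!+3}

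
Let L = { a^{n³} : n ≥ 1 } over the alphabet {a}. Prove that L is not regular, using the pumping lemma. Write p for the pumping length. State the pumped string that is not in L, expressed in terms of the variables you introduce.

a^{p³+k}

Assume L is regular; let p be its pumping constant.
Take w = a^{p³} ∈ L with |w| = p³ ≥ p.
Write w = xyz as guaranteed by the lemma, with |xy| ≤ p and |y| ≥ 1.
Then y = a^k for some k with 1 ≤ k ≤ p.
Pump with i = 2: xy^2z = a^{p³+k}. Since 1 ≤ k ≤ p, p³ < p³+k ≤ p³+p < p³+3p²+3p+1 = (p+1)³, so p³+k is not a perfect cube. So xy^2z ∉ L.
This contradicts the pumping lemma, so L is not regular.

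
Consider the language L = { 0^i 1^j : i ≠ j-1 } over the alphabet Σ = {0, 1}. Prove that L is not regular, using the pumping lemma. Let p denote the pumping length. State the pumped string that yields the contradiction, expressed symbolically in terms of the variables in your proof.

Assume L is regular. Let p be the pumping length given by the pumping lemma.
Choose w = 0^p 1^{p+p!+1}. Since p ≠ (p+p!+1)-1 = p+p!, w ∈ L; and |w| ≥ p.
The pumping lemma gives a decomposition w = xyz where |xy| ≤ p and y is nonempty.
The first p characters of w are 0's, so xy (and hence y) consists only of 0's. Write y = 0^k, 1 ≤ k ≤ p.
Since 1 ≤ k ≤ p, k divides p!; set t = 1 + p!/k. Then xy^t z has p + (p!/k)·k = p + p! copies of 0. Now the 0-count is p+p! and (1-count)-1 = (p+p!+1)-1 = p+p!, so i ≠ j-1 fails. So xy^t z = 0^{p+p!} 1^{p+p!+1} ∉ L.
This is a contradiction; hence L is not regular.

0^{p+p!} 1^{p+p!+1}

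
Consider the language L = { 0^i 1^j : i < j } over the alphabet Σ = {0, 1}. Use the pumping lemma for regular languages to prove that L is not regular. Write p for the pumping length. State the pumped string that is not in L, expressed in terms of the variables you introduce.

Assume L is regular. Let p be the pumping length given by the pumping lemma.
Choose w = 0^p 1^{p+1} ∈ L, with |w| = 2p+1 ≥ p.
Write w = xyz as guaranteed by the lemma, with |xy| ≤ p and |y| > 0.
Since the first p symbols of w are all 0's and |xy| ≤ p, y lies entirely in the leading 0-block: y = 0^k for some k with 1 ≤ k ≤ p.
Consider xy^2z = 0^{p+k} 1^{p+1}. Since k ≥ 1, the 0-count p+k is at least p+1, so i < j fails; thus xy^2z ∉ L.
This contradicts the pumping lemma, so L is not regular.

0^{p+k} 1^{p+1}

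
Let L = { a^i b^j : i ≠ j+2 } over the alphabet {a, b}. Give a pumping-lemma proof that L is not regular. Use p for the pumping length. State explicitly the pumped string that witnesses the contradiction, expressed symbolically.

Assume L is regular. Let p be the pumping length given by the pumping lemma.
Choose w = a^p b^{p+p!-2}. Since p ≠ (p+p!-2)+2 = p+p!, w ∈ L; and |w| ≥ p.
By the pumping lemma, w = xyz with |xy| ≤ p and |y| ≥ 1.
The first p characters of w are a's, so xy (and hence y) consists only of a's. Write y = a^k, 1 ≤ k ≤ p.
Since 1 ≤ k ≤ p, k divides p!; set t = 1 + p!/k. Then xy^t z has p + (p!/k)·k = p + p! copies of a. Now the a-count is p+p! and (b-count)+2 = (p+p!-2)+2 = p+p!, so i ≠ j+2 fails. So xy^t z = a^{p+p!} b^{p+p!-2} ∉ L.
This is a contradiction; hence L is not regular.

a^{p+p!} b^{p+p!-2}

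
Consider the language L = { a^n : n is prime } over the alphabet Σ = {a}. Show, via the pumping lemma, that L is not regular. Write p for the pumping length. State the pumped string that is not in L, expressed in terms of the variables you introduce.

Suppose for contradiction that L is regular, and let p be the pumping length.
Let q be a prime with q ≥ p+2 (infinitely many primes exist), and take w = a^q ∈ L with |w| = q ≥ p.
Write w = xyz as guaranteed by the lemma, with |xy| ≤ p and |y| > 0.
Then y = a^k for some k with 1 ≤ k ≤ p.
Since 1 ≤ k ≤ p, |xz| = q-k. Pump with i = q+1: |xy^{q+1}z| = (q-k)+(q+1)k = q+qk = q(1+k), which is composite (both factors ≥ 2). So xy^{q+1}z = a^{q(1+k)} ∉ L.
This contradicts the pumping lemma, so L is not regular.

a^{q(1+k)}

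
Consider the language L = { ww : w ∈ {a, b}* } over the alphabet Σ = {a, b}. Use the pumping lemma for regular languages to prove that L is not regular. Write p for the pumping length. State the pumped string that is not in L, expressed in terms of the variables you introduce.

a^{p+k} b^p a^p b^p

Assume L is regular; let p be its pumping constant.
Take w = a^p b^p a^p b^p = uu where u = a^pb^p; then w ∈ L and |w| = 4p ≥ p.
Write w = xyz as guaranteed by the lemma, with |xy| ≤ p and |y| ≥ 1.
Since the first p symbols of w are all a's and |xy| ≤ p, y lies entirely in the leading a-block: y = a^k for some k with 1 ≤ k ≤ p.
Pump with i = 2: xy^2z = a^{p+k} b^p a^p b^p, of length 4p+k. Suppose this equals vv. The string starts with a and ends with b, so v does too; thus the boundary between the two copies of v is a b→a transition. There is exactly one such transition, at position 2p+k, so |v| = 2p+k and |vv| = 4p+2k ≠ 4p+k since k ≥ 1. So xy^2z ∉ L.
This is a contradiction; hence L is not regular.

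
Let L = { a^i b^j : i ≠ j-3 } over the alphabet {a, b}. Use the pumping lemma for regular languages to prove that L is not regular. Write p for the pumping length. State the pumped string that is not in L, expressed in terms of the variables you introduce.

a^{p+p!} b^{p+p!+3}

Suppose for contradiction that L is regular, and let p be the pumping length.
Choose w = a^p b^{p+p!+3}. Since p ≠ (p+p!+3)-3 = p+p!, w ∈ L; and |w| ≥ p.
The pumping lemma gives a decomposition w = xyz where |xy| ≤ p and |y| ≥ 1.
Since the first p symbols of w are all a's and |xy| ≤ p, y lies entirely in the leading a-block: y = a^k for some k with 1 ≤ k ≤ p.
Since 1 ≤ k ≤ p, k divides p!; set t = 1 + p!/k. Then xy^t z has p + (p!/k)·k = p + p! copies of a. Now the a-count is p+p! and (b-count)-3 = (p+p!+3)-3 = p+p!, so i ≠ j-3 fails. So xy^t z = a^{p+p!} b^{p+p!+3} ∉ L.
This is a contradiction; hence L is not regular.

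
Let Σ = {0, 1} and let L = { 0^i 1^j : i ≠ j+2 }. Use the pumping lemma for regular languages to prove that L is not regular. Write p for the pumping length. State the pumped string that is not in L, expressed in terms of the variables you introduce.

Suppose for contradiction that L is regular, and let p be the pumping length.
Choose w = 0^p 1^{p+p!-2}. Since p ≠ (p+p!-2)+2 = p+p!, w ∈ L; and |w| ≥ p.
Write w = xyz as guaranteed by the lemma, with |xy| ≤ p and |y| > 0.
Since the first p symbols of w are all 0's and |xy| ≤ p, y lies entirely in the leading 0-block: y = 0^k for some k with 1 ≤ k ≤ p.
Since 1 ≤ k ≤ p, k divides p!; set t = 1 + p!/k. Then xy^t z has p + (p!/k)·k = p + p! copies of 0. Now the 0-count is p+p! and (1-count)+2 = (p+p!-2)+2 = p+p!, so i ≠ j+2 fails. So xy^t z = 0^{p+p!} 1^{p+p!-2} ∉ L.
This is a contradiction; hence L is not regular.

0^{p+p!} 1^{p+p!-2}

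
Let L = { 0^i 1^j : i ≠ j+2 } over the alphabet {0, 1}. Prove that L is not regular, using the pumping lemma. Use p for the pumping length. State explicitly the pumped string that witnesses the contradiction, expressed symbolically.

Toward a contradiction, assume L is regular with pumping length p.
Choose w = 0^p 1^{p+p!-2}. Since p ≠ (p+p!-2)+2 = p+p!, w ∈ L; and |w| ≥ p.
By the pumping lemma, w = xyz with |xy| ≤ p and y is nonempty.
Since the first p symbols of w are all 0's and |xy| ≤ p, y lies entirely in the leading 0-block: y = 0^k for some k with 1 ≤ k ≤ p.
Since 1 ≤ k ≤ p, k divides p!; set t = 1 + p!/k. Then xy^t z has p + (p!/k)·k = p + p! copies of 0. Now the 0-count is p+p! and (1-count)+2 = (p+p!-2)+2 = p+p!, so i ≠ j+2 fails. So xy^t z = 0^{p+p!} 1^{p+p!-2} ∉ L.
This contradicts the pumping lemma, so L is not regular.

0^{p+p!} 1^{p+p!-2}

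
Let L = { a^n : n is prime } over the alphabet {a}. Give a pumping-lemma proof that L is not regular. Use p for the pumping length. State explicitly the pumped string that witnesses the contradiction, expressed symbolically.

Toward a contradiction, assume L is regular with pumping length p.
Let q be a prime with q ≥ p+2 (infinitely many primes exist), and take w = a^q ∈ L with |w| = q ≥ p.
By the pumping lemma, w = xyz with |xy| ≤ p and y is nonempty.
Then y = a^k for some k with 1 ≤ k ≤ p.
Since 1 ≤ k ≤ p, |xz| = q-k. Pump with i = q+1: |xy^{q+1}z| = (q-k)+(q+1)k = q+qk = q(1+k), which is composite (both factors ≥ 2). So xy^{q+1}z = a^{q(1+k)} ∉ L.
This contradicts the pumping lemma, so L is not regular.

a^{q(1+k)}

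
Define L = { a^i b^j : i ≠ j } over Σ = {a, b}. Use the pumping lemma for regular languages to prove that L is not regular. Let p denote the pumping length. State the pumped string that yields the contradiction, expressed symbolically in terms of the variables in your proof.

Suppose for contradiction that L is regular, and let p be the pumping length.
Choose w = a^p b^{p+p!}. Since p ≠ p+p!, w ∈ L; and |w| ≥ p.
By the pumping lemma, w = xyz with |xy| ≤ p and y is nonempty.
Since the first p symbols of w are all a's and |xy| ≤ p, y lies entirely in the leading a-block: y = a^k for some k with 1 ≤ k ≤ p.
Since 1 ≤ k ≤ p, k divides p!; set t = 1 + p!/k. Then xy^t z has p + (p!/k)·k = p + p! copies of a. Now the a-count equals the b-count, so i ≠ j fails. So xy^t z = a^{p+p!} b^{p+p!} ∉ L.
This is a contradiction; hence L is not regular.

a^{p+p!} b^{p+p!}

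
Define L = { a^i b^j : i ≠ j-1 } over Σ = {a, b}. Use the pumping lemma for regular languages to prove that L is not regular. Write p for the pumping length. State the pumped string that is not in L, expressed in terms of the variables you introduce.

a^{p+p!} b^{p+p!+1}

Suppose for contradiction that L is regular, and let p be the pumping length.
Choose w = a^p b^{p+p!+1}. Since p ≠ (p+p!+1)-1 = p+p!, w ∈ L; and |w| ≥ p.
By the pumping lemma, w = xyz with |xy| ≤ p and |y| ≥ 1.
Because |xy| ≤ p and w begins with p copies of a, we have y = a^k with 1 ≤ k ≤ p.
Since 1 ≤ k ≤ p, k divides p!; set t = 1 + p!/k. Then xy^t z has p + (p!/k)·k = p + p! copies of a. Now the a-count is p+p! and (b-count)-1 = (p+p!+1)-1 = p+p!, so i ≠ j-1 fails. So xy^t z = a^{p+p!} b^{p+p!+1} ∉ L.
This is a contradiction; hence L is not regular.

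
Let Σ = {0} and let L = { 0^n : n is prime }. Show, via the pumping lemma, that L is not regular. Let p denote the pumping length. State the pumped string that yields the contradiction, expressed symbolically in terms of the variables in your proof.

0^{q(1+k)}

Assume L is regular; let p be its pumping constant.
Let q be a prime with q ≥ p+2 (infinitely many primes exist), and take w = 0^q ∈ L with |w| = q ≥ p.
Write w = xyz as guaranteed by the lemma, with |xy| ≤ p and |y| ≥ 1.
Then y = 0^k for some k with 1 ≤ k ≤ p.
Since 1 ≤ k ≤ p, |xz| = q-k. Pump with i = q+1: |xy^{q+1}z| = (q-k)+(q+1)k = q+qk = q(1+k), which is composite (both factors ≥ 2). So xy^{q+1}z = 0^{q(1+k)} ∉ L.
This is a contradiction; hence L is not regular.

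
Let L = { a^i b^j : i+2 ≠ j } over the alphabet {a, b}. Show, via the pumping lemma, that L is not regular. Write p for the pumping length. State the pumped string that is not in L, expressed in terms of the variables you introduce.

Assume L is regular; let p be its pumping constant.
Choose w = a^p b^{p+p!+2}. Since p ≠ (p+p!+2)-2 = p+p!, w ∈ L; and |w| ≥ p.
The pumping lemma gives a decomposition w = xyz where |xy| ≤ p and |y| > 0.
Because |xy| ≤ p and w begins with p copies of a, we have y = a^k with 1 ≤ k ≤ p.
Since 1 ≤ k ≤ p, k divides p!; set t = 1 + p!/k. Then xy^t z has p + (p!/k)·k = p + p! copies of a. Now the a-count is p+p! and (b-count)-2 = (p+p!+2)-2 = p+p!, so i+2 ≠ j fails. So xy^t z = a^{p+p!} b^{p+p!+2} ∉ L.
This contradicts the pumping lemma, so L is not regular.

a^{p+p!} b^{p+p!+2}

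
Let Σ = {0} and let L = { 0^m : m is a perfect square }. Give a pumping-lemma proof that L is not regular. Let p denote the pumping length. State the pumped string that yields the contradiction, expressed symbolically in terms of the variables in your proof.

Suppose for contradiction that L is regular, and let p be the pumping length.
Take w = 0^{p²} ∈ L with |w| = p² ≥ p.
The pumping lemma gives a decomposition w = xyz where |xy| ≤ p and y is nonempty.
Then y = 0^k for some k with 1 ≤ k ≤ p.
Pump with i = 2: xy^2z = 0^{p²+k}. Since 1 ≤ k ≤ p, p² < p²+k ≤ p²+p < (p+1)², so p²+k lies strictly between consecutive squares and is not a perfect square. So xy^2z ∉ L.
This is a contradiction; hence L is not regular.

0^{p²+k}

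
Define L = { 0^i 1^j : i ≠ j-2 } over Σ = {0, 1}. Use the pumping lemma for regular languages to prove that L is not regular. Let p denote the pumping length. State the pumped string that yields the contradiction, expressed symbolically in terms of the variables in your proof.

Toward a contradiction, assume L is regular with pumping length p.
Choose w = 0^p 1^{p+p!+2}. Since p ≠ (p+p!+2)-2 = p+p!, w ∈ L; and |w| ≥ p.
The pumping lemma gives a decomposition w = xyz where |xy| ≤ p and |y| > 0.
Because |xy| ≤ p and w begins with p copies of 0, we have y = 0^k with 1 ≤ k ≤ p.
Since 1 ≤ k ≤ p, k divides p!; set t = 1 + p!/k. Then xy^t z has p + (p!/k)·k = p + p! copies of 0. Now the 0-count is p+p! and (1-count)-2 = (p+p!+2)-2 = p+p!, so i ≠ j-2 fails. So xy^t z = 0^{p+p!} 1^{p+p!+2} ∉ L.
This is a contradiction; hence L is not regular.

0^{p+p!} 1^{p+p!+2}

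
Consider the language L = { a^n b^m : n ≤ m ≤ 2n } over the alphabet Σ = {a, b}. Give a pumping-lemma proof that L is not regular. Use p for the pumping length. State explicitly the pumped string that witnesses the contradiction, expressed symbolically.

a^{p+k} b^p

Suppose for contradiction that L is regular, and let p be the pumping length.
Take w = a^p b^p ∈ L (since p ≤ p ≤ 2p), with |w| = 2p ≥ p.
Write w = xyz as guaranteed by the lemma, with |xy| ≤ p and y is nonempty.
Because |xy| ≤ p and w begins with p copies of a, we have y = a^k with 1 ≤ k ≤ p.
Pump with i = 2: xy^2z = a^{p+k} b^p. Now n = p+k > p = m, so the condition n ≤ m fails. Thus xy^2z ∉ L.
Contradiction. Therefore L is not regular.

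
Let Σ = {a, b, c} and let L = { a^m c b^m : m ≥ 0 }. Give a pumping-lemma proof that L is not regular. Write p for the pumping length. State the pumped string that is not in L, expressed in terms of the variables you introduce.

Toward a contradiction, assume L is regular with pumping length p.
Take w = a^p c b^p ∈ L with |w| = 2p+1 ≥ p.
By the pumping lemma, w = xyz with |xy| ≤ p and y is nonempty.
Because |xy| ≤ p and w begins with p copies of a, we have y = a^k with 1 ≤ k ≤ p.
Pump with i = 2: xy^2z = a^{p+k} c b^p, which would require p+k = p. But k ≥ 1, so xy^2z ∉ L.
This contradicts the pumping lemma, so L is not regular.

a^{p+k} c b^p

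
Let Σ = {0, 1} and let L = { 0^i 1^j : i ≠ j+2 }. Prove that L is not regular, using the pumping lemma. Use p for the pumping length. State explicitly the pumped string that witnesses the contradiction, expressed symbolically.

Assume L is regular. Let p be the pumping length given by the pumping lemma.
Choose w = 0^p 1^{p+p!-2}. Since p ≠ (p+p!-2)+2 = p+p!, w ∈ L; and |w| ≥ p.
By the pumping lemma, w = xyz with |xy| ≤ p and |y| ≥ 1.
The first p characters of w are 0's, so xy (and hence y) consists only of 0's. Write y = 0^k, 1 ≤ k ≤ p.
Since 1 ≤ k ≤ p, k divides p!; set t = 1 + p!/k. Then xy^t z has p + (p!/k)·k = p + p! copies of 0. Now the 0-count is p+p! and (1-count)+2 = (p+p!-2)+2 = p+p!, so i ≠ j+2 fails. So xy^t z = 0^{p+p!} 1^{p+p!-2} ∉ L.
This is a contradiction; hence L is not regular.

0^{p+p!} 1^{p+p!-2}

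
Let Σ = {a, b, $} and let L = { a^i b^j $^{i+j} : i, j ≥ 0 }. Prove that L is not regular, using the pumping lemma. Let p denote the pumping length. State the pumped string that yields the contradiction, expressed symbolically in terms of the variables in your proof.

Assume L is regular. Let p be the pumping length given by the pumping lemma.
Take w = a^p b^p $^{2p} ∈ L (with i=j=p, i+j=2p), |w| = 4p ≥ p.
The pumping lemma gives a decomposition w = xyz where |xy| ≤ p and |y| ≥ 1.
Since the first p symbols of w are all a's and |xy| ≤ p, y lies entirely in the leading a-block: y = a^k for some k with 1 ≤ k ≤ p.
Consider xy^2z = a^{p+k} b^p $^{2p}. Now the a- and b-counts sum to 2p+k, but the $-count is 2p ≠ 2p+k. So xy^2z ∉ L.
This is a contradiction; hence L is not regular.

a^{p+k} b^p $^{2p}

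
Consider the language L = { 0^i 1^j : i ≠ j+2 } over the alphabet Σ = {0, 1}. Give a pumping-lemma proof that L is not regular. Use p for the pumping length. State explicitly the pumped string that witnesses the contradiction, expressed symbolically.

Assume L is regular; let p be its pumping constant.
Choose w = 0^p 1^{p+p!-2}. Since p ≠ (p+p!-2)+2 = p+p!, w ∈ L; and |w| ≥ p.
By the pumping lemma, w = xyz with |xy| ≤ p and |y| > 0.
Since the first p symbols of w are all 0's and |xy| ≤ p, y lies entirely in the leading 0-block: y = 0^k for some k with 1 ≤ k ≤ p.
Since 1 ≤ k ≤ p, k divides p!; set t = 1 + p!/k. Then xy^t z has p + (p!/k)·k = p + p! copies of 0. Now the 0-count is p+p! and (1-count)+2 = (p+p!-2)+2 = p+p!, so i ≠ j+2 fails. So xy^t z = 0^{p+p!} 1^{p+p!-2} ∉ L.
Contradiction. Therefore L is not regular.

0^{p+p!} 1^{p+p!-2}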